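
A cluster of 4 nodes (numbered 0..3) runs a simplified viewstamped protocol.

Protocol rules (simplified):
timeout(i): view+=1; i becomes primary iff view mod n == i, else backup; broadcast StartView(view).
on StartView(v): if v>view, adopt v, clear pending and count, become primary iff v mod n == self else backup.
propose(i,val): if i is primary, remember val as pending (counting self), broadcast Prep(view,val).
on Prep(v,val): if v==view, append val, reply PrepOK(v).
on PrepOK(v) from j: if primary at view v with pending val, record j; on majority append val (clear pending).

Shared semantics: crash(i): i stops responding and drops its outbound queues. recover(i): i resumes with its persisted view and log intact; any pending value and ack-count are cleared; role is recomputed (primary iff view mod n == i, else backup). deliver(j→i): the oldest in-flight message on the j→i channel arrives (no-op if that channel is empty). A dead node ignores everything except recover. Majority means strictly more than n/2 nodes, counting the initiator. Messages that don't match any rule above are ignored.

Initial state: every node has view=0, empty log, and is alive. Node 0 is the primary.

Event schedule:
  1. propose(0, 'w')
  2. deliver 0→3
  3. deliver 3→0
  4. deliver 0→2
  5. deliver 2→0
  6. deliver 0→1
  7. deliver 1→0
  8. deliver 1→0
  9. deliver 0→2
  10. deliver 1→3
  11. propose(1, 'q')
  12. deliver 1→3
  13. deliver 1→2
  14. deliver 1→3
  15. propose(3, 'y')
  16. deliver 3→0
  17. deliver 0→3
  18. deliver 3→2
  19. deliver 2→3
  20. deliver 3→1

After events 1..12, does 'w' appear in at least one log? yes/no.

after 1 — propose(0,'w'): ·
after 2 — deliver 0→3: n3:back/v0/[w]
after 3 — deliver 3→0: ·
after 4 — deliver 0→2: n2:back/v0/[w]
after 5 — deliver 2→0: n0:prim/v0/[w]
after 6 — deliver 0→1: n1:back/v0/[w]
after 7 — deliver 1→0: ·
after 8 — deliver 1→0: ·
after 9 — deliver 0→2: ·
after 10 — deliver 1→3: ·
after 11 — propose(1,'q'): ·
after 12 — deliver 1→3: ·

yes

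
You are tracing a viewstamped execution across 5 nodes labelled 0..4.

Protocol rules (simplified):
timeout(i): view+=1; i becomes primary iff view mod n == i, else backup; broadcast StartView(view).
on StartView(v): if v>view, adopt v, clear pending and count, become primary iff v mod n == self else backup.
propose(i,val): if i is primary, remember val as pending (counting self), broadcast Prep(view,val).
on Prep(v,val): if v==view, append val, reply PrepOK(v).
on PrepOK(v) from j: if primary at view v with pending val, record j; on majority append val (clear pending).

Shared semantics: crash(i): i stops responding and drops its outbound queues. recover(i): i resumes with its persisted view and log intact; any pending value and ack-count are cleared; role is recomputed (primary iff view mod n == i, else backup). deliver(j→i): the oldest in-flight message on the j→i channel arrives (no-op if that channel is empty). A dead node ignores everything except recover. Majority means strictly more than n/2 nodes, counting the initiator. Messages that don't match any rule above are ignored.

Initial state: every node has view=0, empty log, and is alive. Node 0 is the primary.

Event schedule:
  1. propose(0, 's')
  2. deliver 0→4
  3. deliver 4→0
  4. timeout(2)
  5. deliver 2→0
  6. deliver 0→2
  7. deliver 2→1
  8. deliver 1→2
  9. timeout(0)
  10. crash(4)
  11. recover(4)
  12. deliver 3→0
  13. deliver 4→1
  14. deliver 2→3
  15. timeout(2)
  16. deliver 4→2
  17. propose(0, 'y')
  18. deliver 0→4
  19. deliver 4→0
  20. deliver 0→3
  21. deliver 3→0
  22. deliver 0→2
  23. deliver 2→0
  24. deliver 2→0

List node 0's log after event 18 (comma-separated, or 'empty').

e1 propose(0,'s'): ·
e2 deliver 0→4: 4[back,v=0,s]
e3 deliver 4→0: ·
e4 timeout(2): 2[back,v=1,-]
e5 deliver 2→0: 0[back,v=1,-]
e6 deliver 0→2: ·
e7 deliver 2→1: 1[prim,v=1,-]
e8 deliver 1→2: ·
e9 timeout(0): 0[back,v=2,-]
e10 crash(4): 4[✗back,v=0,s]
e11 recover(4): 4[back,v=0,s]
e12 deliver 3→0: ·
e13 deliver 4→1: ·
e14 deliver 2→3: 3[back,v=1,-]
e15 timeout(2): 2[prim,v=2,-]
e16 deliver 4→2: ·
e17 propose(0,'y'): ·
e18 deliver 0→4: 4[back,v=2,s]

empty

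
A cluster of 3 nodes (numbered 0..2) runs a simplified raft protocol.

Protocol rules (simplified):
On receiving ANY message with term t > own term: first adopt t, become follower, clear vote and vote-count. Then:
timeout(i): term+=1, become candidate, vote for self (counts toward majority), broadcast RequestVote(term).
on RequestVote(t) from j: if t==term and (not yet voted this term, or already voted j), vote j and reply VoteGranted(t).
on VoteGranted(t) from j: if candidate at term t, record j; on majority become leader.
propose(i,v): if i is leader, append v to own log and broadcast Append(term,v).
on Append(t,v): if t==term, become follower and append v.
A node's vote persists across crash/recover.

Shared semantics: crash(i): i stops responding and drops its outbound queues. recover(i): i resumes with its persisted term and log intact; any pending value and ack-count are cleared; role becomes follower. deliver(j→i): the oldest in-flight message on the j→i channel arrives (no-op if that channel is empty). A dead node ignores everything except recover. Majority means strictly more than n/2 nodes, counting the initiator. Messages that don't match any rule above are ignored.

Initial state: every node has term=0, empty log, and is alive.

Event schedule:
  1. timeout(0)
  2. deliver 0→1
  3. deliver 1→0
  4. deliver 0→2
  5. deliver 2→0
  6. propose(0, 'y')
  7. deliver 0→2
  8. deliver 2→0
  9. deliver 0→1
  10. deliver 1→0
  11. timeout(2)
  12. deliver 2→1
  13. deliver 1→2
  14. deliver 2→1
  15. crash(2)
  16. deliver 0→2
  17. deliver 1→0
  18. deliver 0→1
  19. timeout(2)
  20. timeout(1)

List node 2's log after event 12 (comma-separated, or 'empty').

1. timeout(0):  <0:cand t1 ->
2. deliver 0→1:  <1:foll t1 ->
3. deliver 1→0:  <0:lead t1 ->
4. deliver 0→2:  <2:foll t1 ->
5. deliver 2→0:  nop
6. propose(0,'y'):  <0:lead t1 y>
7. deliver 0→2:  <2:foll t1 y>
8. deliver 2→0:  nop
9. deliver 0→1:  <1:foll t1 y>
10. deliver 1→0:  nop
11. timeout(2):  <2:cand t2 y>
12. deliver 2→1:  <1:foll t2 y>

y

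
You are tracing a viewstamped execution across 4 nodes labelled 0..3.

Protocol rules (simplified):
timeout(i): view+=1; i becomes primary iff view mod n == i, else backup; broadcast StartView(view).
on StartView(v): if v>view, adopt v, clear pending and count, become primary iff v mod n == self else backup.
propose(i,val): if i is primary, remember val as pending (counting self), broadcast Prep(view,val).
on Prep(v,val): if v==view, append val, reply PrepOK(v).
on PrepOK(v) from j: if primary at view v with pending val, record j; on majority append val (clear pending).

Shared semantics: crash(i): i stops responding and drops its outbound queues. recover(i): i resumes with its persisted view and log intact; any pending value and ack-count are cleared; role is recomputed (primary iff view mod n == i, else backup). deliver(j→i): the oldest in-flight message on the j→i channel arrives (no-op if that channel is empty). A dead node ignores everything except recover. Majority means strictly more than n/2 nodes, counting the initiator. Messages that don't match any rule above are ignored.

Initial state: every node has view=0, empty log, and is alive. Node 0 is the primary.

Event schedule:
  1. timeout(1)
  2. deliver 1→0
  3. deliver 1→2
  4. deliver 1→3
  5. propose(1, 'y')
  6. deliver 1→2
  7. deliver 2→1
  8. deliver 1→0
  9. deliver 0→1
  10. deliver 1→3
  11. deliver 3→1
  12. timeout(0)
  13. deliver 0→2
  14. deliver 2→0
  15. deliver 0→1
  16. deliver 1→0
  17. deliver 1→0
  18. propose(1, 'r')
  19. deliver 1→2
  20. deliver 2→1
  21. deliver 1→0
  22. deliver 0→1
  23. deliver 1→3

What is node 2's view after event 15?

e1 timeout(1): 1[prim,v=1,-]
e2 deliver 1→0: 0[back,v=1,-]
e3 deliver 1→2: 2[back,v=1,-]
e4 deliver 1→3: 3[back,v=1,-]
e5 propose(1,'y'): ·
e6 deliver 1→2: 2[back,v=1,y]
e7 deliver 2→1: ·
e8 deliver 1→0: 0[back,v=1,y]
e9 deliver 0→1: 1[prim,v=1,y]
e10 deliver 1→3: 3[back,v=1,y]
e11 deliver 3→1: ·
e12 timeout(0): 0[back,v=2,y]
e13 deliver 0→2: 2[prim,v=2,y]
e14 deliver 2→0: ·
e15 deliver 0→1: 1[back,v=2,y]

2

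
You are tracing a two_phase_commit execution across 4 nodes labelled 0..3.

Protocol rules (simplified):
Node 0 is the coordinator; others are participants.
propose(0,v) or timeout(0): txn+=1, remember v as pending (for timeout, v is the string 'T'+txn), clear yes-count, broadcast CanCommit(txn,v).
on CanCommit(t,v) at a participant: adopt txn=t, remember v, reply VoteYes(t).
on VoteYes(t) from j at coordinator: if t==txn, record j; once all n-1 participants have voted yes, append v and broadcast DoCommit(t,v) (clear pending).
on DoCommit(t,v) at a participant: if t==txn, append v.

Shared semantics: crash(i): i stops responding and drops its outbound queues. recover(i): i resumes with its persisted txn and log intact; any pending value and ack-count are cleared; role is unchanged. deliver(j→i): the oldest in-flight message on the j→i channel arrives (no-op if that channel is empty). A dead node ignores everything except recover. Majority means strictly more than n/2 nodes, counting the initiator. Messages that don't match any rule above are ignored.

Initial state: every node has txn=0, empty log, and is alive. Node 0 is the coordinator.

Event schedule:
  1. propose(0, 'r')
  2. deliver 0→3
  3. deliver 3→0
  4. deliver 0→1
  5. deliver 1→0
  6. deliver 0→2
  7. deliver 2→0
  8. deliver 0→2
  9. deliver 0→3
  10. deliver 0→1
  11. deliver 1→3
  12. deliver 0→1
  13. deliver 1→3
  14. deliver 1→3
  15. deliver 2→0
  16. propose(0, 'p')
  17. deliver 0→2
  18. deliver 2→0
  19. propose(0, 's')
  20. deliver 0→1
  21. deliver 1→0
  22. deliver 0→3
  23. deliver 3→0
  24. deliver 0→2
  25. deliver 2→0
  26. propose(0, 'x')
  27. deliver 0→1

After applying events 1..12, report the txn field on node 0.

1. propose(0,'r'):  <0:coor t1 ->
2. deliver 0→3:  <3:part t1 ->
3. deliver 3→0:  nop
4. deliver 0→1:  <1:part t1 ->
5. deliver 1→0:  nop
6. deliver 0→2:  <2:part t1 ->
7. deliver 2→0:  <0:coor t1 r>
8. deliver 0→2:  <2:part t1 r>
9. deliver 0→3:  <3:part t1 r>
10. deliver 0→1:  <1:part t1 r>
11. deliver 1→3:  nop
12. deliver 0→1:  nop

1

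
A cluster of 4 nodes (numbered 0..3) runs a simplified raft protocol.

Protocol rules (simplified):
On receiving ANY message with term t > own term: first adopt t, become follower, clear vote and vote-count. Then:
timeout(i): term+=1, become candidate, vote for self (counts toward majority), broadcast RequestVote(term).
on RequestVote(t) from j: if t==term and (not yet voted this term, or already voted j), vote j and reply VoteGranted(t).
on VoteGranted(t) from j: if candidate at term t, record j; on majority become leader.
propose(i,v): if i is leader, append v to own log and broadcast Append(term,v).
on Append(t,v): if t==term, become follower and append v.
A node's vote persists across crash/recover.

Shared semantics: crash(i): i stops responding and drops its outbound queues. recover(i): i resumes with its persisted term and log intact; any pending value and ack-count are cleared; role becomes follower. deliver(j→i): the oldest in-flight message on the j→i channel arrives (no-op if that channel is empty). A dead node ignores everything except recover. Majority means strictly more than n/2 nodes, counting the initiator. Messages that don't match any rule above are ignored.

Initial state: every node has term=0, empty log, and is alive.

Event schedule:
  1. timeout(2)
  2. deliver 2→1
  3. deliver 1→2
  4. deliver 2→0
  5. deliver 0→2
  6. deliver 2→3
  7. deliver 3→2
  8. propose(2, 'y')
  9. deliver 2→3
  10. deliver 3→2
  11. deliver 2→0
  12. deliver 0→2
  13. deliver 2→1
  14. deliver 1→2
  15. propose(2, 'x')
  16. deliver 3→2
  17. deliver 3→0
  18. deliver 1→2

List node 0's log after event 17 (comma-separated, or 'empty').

1. timeout(2):  <2:cand t1 ->
2. deliver 2→1:  <1:foll t1 ->
3. deliver 1→2:  nop
4. deliver 2→0:  <0:foll t1 ->
5. deliver 0→2:  <2:lead t1 ->
6. deliver 2→3:  <3:foll t1 ->
7. deliver 3→2:  nop
8. propose(2,'y'):  <2:lead t1 y>
9. deliver 2→3:  <3:foll t1 y>
10. deliver 3→2:  nop
11. deliver 2→0:  <0:foll t1 y>
12. deliver 0→2:  nop
13. deliver 2→1:  <1:foll t1 y>
14. deliver 1→2:  nop
15. propose(2,'x'):  <2:lead t1 y,x>
16. deliver 3→2:  nop
17. deliver 3→0:  nop

y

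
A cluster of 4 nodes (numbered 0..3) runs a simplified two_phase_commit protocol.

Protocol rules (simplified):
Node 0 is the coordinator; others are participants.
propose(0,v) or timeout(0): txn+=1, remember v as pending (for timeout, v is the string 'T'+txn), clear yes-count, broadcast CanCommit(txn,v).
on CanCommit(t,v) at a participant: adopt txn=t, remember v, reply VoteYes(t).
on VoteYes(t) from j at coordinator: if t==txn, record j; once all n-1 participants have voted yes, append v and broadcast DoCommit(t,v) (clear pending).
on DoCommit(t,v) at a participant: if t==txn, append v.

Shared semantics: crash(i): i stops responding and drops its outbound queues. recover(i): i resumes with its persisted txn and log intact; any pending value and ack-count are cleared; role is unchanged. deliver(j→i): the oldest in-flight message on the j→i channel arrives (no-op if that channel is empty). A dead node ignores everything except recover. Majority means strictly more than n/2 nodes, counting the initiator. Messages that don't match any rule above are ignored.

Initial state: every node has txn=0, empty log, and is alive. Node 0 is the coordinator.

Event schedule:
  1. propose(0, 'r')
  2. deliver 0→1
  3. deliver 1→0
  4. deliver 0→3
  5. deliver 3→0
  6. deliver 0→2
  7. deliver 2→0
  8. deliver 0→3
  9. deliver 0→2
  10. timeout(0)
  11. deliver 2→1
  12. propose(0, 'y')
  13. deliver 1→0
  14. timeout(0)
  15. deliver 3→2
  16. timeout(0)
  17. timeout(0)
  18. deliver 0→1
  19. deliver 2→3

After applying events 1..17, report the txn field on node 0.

6

after 1 — propose(0,'r'): n0:coor/t1/[-]
after 2 — deliver 0→1: n1:part/t1/[-]
after 3 — deliver 1→0: ·
after 4 — deliver 0→3: n3:part/t1/[-]
after 5 — deliver 3→0: ·
after 6 — deliver 0→2: n2:part/t1/[-]
after 7 — deliver 2→0: n0:coor/t1/[r]
after 8 — deliver 0→3: n3:part/t1/[r]
after 9 — deliver 0→2: n2:part/t1/[r]
after 10 — timeout(0): n0:coor/t2/[r]
after 11 — deliver 2→1: ·
after 12 — propose(0,'y'): n0:coor/t3/[r]
after 13 — deliver 1→0: ·
after 14 — timeout(0): n0:coor/t4/[r]
after 15 — deliver 3→2: ·
after 16 — timeout(0): n0:coor/t5/[r]
after 17 — timeout(0): n0:coor/t6/[r]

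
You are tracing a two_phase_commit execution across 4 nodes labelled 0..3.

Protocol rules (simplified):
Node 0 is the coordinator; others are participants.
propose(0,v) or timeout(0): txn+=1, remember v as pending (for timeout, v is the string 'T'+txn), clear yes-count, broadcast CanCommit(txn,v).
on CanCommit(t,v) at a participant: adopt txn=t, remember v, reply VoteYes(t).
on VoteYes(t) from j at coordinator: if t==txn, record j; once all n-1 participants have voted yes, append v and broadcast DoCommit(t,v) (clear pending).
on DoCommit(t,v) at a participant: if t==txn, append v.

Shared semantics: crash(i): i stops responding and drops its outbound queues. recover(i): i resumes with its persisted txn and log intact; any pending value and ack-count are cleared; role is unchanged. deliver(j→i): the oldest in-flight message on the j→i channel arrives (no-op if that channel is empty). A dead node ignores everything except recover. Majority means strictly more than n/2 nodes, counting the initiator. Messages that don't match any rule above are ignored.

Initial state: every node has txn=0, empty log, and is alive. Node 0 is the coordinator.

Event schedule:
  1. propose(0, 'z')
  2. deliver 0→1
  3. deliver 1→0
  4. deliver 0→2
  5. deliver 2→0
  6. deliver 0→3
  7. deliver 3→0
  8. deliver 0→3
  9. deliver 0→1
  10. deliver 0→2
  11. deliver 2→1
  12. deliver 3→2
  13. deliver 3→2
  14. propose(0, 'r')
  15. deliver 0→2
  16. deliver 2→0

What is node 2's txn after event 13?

1

step 1 propose(0,'z'): 0={coor,t=1,log=-}
step 2 deliver 0→1: 1={part,t=1,log=-}
step 3 deliver 1→0: —
step 4 deliver 0→2: 2={part,t=1,log=-}
step 5 deliver 2→0: —
step 6 deliver 0→3: 3={part,t=1,log=-}
step 7 deliver 3→0: 0={coor,t=1,log=z}
step 8 deliver 0→3: 3={part,t=1,log=z}
step 9 deliver 0→1: 1={part,t=1,log=z}
step 10 deliver 0→2: 2={part,t=1,log=z}
step 11 deliver 2→1: —
step 12 deliver 3→2: —
step 13 deliver 3→2: —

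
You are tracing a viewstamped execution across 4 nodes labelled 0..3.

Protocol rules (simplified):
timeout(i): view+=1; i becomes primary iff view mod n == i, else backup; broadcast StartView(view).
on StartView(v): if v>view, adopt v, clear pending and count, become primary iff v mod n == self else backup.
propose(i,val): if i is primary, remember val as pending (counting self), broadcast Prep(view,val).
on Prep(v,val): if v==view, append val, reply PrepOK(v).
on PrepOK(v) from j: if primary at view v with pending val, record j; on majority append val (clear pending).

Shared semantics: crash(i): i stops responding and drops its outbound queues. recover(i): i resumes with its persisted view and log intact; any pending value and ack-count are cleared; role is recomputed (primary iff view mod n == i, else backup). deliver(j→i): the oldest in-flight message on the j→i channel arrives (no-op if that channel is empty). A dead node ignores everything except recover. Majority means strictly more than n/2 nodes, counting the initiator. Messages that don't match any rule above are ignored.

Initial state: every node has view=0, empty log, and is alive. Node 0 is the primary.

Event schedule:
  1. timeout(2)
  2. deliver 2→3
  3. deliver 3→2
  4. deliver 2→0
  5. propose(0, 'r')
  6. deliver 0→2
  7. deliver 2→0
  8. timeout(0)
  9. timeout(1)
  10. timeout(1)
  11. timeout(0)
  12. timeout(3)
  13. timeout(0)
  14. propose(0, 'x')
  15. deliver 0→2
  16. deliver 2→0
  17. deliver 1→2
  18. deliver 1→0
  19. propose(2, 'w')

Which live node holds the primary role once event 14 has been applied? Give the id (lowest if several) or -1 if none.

0

[1] timeout(2) → N2(back v1 [-])
[2] deliver 2→3 → N3(back v1 [-])
[3] deliver 3→2 → ∅
[4] deliver 2→0 → N0(back v1 [-])
[5] propose(0,'r') → ∅
[6] deliver 0→2 → ∅
[7] deliver 2→0 → ∅
[8] timeout(0) → N0(back v2 [-])
[9] timeout(1) → N1(prim v1 [-])
[10] timeout(1) → N1(back v2 [-])
[11] timeout(0) → N0(back v3 [-])
[12] timeout(3) → N3(back v2 [-])
[13] timeout(0) → N0(prim v4 [-])
[14] propose(0,'x') → ∅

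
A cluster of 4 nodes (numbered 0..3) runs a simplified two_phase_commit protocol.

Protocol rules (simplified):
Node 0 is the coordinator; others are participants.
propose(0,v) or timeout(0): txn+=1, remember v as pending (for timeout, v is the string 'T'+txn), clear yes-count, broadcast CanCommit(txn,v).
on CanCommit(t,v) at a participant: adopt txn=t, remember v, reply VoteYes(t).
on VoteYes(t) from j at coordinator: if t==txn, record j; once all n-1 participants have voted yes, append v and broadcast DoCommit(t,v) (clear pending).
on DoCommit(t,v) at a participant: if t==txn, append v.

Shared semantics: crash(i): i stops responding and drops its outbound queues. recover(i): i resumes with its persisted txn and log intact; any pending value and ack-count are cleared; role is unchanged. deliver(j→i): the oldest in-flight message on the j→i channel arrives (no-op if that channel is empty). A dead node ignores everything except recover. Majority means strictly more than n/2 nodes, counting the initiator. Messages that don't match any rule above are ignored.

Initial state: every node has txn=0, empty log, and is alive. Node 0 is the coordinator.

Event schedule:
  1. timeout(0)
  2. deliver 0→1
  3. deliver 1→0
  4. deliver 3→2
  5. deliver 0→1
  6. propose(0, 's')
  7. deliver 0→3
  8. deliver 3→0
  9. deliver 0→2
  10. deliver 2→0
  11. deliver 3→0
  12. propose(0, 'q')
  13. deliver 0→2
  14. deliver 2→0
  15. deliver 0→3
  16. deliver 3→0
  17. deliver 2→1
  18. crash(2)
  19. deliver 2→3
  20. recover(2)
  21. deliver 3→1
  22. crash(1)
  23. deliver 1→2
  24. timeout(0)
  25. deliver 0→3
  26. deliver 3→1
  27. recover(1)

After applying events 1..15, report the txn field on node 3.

2

after 1 — timeout(0): n0:coor/t1/[-]
after 2 — deliver 0→1: n1:part/t1/[-]
after 3 — deliver 1→0: ·
after 4 — deliver 3→2: ·
after 5 — deliver 0→1: ·
after 6 — propose(0,'s'): n0:coor/t2/[-]
after 7 — deliver 0→3: n3:part/t1/[-]
after 8 — deliver 3→0: ·
after 9 — deliver 0→2: n2:part/t1/[-]
after 10 — deliver 2→0: ·
after 11 — deliver 3→0: ·
after 12 — propose(0,'q'): n0:coor/t3/[-]
after 13 — deliver 0→2: n2:part/t2/[-]
after 14 — deliver 2→0: ·
after 15 — deliver 0→3: n3:part/t2/[-]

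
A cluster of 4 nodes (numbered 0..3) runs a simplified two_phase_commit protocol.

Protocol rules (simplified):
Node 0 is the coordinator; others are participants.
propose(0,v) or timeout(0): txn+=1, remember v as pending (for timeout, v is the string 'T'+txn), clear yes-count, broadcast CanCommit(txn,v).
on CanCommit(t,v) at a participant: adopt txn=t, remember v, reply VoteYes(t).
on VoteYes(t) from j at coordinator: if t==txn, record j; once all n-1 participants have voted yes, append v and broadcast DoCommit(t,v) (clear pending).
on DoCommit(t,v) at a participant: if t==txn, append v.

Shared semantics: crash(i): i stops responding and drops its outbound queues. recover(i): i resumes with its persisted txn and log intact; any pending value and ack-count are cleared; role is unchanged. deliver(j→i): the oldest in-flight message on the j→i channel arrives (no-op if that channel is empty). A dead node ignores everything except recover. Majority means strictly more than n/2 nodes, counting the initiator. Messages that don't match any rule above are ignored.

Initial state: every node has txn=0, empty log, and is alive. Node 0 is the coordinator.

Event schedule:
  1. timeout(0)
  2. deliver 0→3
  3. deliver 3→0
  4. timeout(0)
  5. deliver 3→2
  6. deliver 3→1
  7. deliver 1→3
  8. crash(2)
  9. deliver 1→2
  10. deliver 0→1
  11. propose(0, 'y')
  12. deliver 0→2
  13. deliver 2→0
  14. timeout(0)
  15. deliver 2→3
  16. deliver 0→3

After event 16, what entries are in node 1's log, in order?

empty

step 1 timeout(0): 0={coor,t=1,log=-}
step 2 deliver 0→3: 3={part,t=1,log=-}
step 3 deliver 3→0: —
step 4 timeout(0): 0={coor,t=2,log=-}
step 5 deliver 3→2: —
step 6 deliver 3→1: —
step 7 deliver 1→3: —
step 8 crash(2): 2={✗part,t=0,log=-}
step 9 deliver 1→2: —
step 10 deliver 0→1: 1={part,t=1,log=-}
step 11 propose(0,'y'): 0={coor,t=3,log=-}
step 12 deliver 0→2: —
step 13 deliver 2→0: —
step 14 timeout(0): 0={coor,t=4,log=-}
step 15 deliver 2→3: —
step 16 deliver 0→3: 3={part,t=2,log=-}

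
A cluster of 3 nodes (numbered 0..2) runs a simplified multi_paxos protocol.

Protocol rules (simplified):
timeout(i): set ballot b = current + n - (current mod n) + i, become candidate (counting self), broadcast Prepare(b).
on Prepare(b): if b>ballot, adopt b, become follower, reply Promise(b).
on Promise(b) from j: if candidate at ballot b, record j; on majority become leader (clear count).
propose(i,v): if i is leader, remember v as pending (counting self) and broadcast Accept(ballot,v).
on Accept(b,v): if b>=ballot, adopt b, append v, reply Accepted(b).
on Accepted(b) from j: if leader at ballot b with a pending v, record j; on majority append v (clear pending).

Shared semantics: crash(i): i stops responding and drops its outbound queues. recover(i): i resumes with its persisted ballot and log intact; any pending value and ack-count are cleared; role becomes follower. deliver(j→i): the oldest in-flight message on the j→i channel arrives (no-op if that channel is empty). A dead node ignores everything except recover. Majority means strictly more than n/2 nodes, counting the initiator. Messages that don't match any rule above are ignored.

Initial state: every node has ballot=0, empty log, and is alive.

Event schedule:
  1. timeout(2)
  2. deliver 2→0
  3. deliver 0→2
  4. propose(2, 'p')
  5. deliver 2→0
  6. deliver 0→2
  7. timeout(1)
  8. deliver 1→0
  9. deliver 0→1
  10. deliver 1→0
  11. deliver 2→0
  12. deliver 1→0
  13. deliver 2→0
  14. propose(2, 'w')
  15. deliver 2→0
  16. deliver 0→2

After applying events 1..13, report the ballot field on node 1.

step 1 timeout(2): 2={cand,b=5,log=-}
step 2 deliver 2→0: 0={foll,b=5,log=-}
step 3 deliver 0→2: 2={lead,b=5,log=-}
step 4 propose(2,'p'): —
step 5 deliver 2→0: 0={foll,b=5,log=p}
step 6 deliver 0→2: 2={lead,b=5,log=p}
step 7 timeout(1): 1={cand,b=4,log=-}
step 8 deliver 1→0: —
step 9 deliver 0→1: —
step 10 deliver 1→0: —
step 11 deliver 2→0: —
step 12 deliver 1→0: —
step 13 deliver 2→0: —

4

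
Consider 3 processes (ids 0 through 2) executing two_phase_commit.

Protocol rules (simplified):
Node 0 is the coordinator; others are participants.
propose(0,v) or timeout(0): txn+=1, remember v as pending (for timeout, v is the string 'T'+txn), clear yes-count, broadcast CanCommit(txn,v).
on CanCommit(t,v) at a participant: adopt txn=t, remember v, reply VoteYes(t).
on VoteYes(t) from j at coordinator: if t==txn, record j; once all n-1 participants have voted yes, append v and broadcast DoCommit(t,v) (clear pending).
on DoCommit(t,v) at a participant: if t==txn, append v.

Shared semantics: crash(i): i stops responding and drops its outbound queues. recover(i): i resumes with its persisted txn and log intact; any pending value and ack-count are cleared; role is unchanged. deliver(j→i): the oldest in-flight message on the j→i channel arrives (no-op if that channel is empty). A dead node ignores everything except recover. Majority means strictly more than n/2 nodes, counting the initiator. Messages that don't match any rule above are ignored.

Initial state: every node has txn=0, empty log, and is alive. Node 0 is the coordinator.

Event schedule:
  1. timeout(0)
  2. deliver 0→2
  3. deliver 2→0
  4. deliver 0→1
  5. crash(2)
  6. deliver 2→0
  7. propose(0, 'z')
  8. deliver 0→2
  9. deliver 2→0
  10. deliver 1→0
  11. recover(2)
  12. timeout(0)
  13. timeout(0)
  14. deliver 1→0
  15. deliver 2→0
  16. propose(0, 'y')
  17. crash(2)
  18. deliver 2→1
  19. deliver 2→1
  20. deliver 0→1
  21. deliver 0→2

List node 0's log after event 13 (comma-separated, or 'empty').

step 1 timeout(0): 0={coor,t=1,log=-}
step 2 deliver 0→2: 2={part,t=1,log=-}
step 3 deliver 2→0: —
step 4 deliver 0→1: 1={part,t=1,log=-}
step 5 crash(2): 2={✗part,t=1,log=-}
step 6 deliver 2→0: —
step 7 propose(0,'z'): 0={coor,t=2,log=-}
step 8 deliver 0→2: —
step 9 deliver 2→0: —
step 10 deliver 1→0: —
step 11 recover(2): 2={part,t=1,log=-}
step 12 timeout(0): 0={coor,t=3,log=-}
step 13 timeout(0): 0={coor,t=4,log=-}

empty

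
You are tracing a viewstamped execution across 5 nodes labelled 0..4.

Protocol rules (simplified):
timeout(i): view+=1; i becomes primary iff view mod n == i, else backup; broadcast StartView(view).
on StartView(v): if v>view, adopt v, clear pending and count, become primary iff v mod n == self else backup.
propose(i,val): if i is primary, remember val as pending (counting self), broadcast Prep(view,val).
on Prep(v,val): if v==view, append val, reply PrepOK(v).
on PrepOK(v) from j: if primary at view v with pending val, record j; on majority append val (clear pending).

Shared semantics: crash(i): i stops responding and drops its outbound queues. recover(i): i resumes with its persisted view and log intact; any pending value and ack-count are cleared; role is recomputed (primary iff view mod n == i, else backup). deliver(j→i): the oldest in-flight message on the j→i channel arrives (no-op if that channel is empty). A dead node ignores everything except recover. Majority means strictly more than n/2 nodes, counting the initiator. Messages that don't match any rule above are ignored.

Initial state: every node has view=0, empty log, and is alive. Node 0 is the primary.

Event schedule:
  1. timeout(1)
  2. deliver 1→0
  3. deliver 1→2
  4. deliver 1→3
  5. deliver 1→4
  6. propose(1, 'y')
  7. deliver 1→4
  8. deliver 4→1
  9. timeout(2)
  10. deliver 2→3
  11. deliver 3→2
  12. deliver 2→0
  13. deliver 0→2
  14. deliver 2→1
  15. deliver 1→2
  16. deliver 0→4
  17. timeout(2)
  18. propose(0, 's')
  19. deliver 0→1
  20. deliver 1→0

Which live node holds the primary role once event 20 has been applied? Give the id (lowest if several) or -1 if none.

-1

[1] timeout(1) → N1(prim v1 [-])
[2] deliver 1→0 → N0(back v1 [-])
[3] deliver 1→2 → N2(back v1 [-])
[4] deliver 1→3 → N3(back v1 [-])
[5] deliver 1→4 → N4(back v1 [-])
[6] propose(1,'y') → ∅
[7] deliver 1→4 → N4(back v1 [y])
[8] deliver 4→1 → ∅
[9] timeout(2) → N2(prim v2 [-])
[10] deliver 2→3 → N3(back v2 [-])
[11] deliver 3→2 → ∅
[12] deliver 2→0 → N0(back v2 [-])
[13] deliver 0→2 → ∅
[14] deliver 2→1 → N1(back v2 [-])
[15] deliver 1→2 → ∅
[16] deliver 0→4 → ∅
[17] timeout(2) → N2(back v3 [-])
[18] propose(0,'s') → ∅
[19] deliver 0→1 → ∅
[20] deliver 1→0 → ∅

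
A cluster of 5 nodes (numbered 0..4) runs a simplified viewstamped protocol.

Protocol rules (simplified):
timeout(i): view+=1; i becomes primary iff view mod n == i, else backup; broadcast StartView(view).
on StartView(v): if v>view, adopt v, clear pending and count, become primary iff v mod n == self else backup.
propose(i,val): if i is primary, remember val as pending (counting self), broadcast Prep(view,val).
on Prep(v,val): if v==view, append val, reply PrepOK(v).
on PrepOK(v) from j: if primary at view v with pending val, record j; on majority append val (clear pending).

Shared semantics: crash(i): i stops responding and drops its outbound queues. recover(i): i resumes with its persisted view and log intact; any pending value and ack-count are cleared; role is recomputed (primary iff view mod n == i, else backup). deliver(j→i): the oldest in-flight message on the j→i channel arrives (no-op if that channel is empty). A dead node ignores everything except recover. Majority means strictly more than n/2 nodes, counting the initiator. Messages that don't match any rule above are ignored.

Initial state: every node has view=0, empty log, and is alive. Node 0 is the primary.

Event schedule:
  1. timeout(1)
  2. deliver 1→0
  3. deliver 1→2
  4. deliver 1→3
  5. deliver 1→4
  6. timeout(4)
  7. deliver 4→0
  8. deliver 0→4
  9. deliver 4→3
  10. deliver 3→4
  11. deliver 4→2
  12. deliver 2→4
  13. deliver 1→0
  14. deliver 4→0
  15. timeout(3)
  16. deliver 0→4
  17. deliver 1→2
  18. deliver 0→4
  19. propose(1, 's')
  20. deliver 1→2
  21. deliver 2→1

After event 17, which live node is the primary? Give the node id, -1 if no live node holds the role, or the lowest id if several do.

1

[1] timeout(1) → N1(prim v1 [-])
[2] deliver 1→0 → N0(back v1 [-])
[3] deliver 1→2 → N2(back v1 [-])
[4] deliver 1→3 → N3(back v1 [-])
[5] deliver 1→4 → N4(back v1 [-])
[6] timeout(4) → N4(back v2 [-])
[7] deliver 4→0 → N0(back v2 [-])
[8] deliver 0→4 → ∅
[9] deliver 4→3 → N3(back v2 [-])
[10] deliver 3→4 → ∅
[11] deliver 4→2 → N2(prim v2 [-])
[12] deliver 2→4 → ∅
[13] deliver 1→0 → ∅
[14] deliver 4→0 → ∅
[15] timeout(3) → N3(prim v3 [-])
[16] deliver 0→4 → ∅
[17] deliver 1→2 → ∅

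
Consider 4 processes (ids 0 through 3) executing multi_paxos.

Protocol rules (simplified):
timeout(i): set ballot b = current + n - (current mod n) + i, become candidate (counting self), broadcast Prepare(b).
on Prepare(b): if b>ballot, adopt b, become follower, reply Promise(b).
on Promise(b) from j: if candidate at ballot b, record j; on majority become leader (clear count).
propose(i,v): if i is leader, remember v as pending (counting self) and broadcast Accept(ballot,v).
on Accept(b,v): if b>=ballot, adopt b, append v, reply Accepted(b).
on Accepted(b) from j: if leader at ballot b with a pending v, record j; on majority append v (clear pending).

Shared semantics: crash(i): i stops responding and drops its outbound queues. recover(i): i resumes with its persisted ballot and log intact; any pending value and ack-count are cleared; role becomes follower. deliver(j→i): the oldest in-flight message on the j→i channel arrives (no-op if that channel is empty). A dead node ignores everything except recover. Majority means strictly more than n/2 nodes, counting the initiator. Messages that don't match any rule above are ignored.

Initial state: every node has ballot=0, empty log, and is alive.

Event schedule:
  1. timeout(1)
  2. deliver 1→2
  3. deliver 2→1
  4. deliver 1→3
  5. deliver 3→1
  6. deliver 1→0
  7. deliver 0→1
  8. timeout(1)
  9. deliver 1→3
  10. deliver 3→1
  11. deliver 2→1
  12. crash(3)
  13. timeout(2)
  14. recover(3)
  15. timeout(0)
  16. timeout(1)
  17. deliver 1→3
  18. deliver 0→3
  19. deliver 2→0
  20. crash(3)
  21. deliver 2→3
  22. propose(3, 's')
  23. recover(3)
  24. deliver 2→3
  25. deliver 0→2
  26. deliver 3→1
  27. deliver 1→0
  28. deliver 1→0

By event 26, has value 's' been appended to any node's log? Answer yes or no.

[1] timeout(1) → N1(cand b5 [-])
[2] deliver 1→2 → N2(foll b5 [-])
[3] deliver 2→1 → ∅
[4] deliver 1→3 → N3(foll b5 [-])
[5] deliver 3→1 → N1(lead b5 [-])
[6] deliver 1→0 → N0(foll b5 [-])
[7] deliver 0→1 → ∅
[8] timeout(1) → N1(cand b9 [-])
[9] deliver 1→3 → N3(foll b9 [-])
[10] deliver 3→1 → ∅
[11] deliver 2→1 → ∅
[12] crash(3) → N3(✗foll b9 [-])
[13] timeout(2) → N2(cand b10 [-])
[14] recover(3) → N3(foll b9 [-])
[15] timeout(0) → N0(cand b8 [-])
[16] timeout(1) → N1(cand b13 [-])
[17] deliver 1→3 → N3(foll b13 [-])
[18] deliver 0→3 → ∅
[19] deliver 2→0 → N0(foll b10 [-])
[20] crash(3) → N3(✗foll b13 [-])
[21] deliver 2→3 → ∅
[22] propose(3,'s') → ∅
[23] recover(3) → N3(foll b13 [-])
[24] deliver 2→3 → ∅
[25] deliver 0→2 → ∅
[26] deliver 3→1 → ∅

no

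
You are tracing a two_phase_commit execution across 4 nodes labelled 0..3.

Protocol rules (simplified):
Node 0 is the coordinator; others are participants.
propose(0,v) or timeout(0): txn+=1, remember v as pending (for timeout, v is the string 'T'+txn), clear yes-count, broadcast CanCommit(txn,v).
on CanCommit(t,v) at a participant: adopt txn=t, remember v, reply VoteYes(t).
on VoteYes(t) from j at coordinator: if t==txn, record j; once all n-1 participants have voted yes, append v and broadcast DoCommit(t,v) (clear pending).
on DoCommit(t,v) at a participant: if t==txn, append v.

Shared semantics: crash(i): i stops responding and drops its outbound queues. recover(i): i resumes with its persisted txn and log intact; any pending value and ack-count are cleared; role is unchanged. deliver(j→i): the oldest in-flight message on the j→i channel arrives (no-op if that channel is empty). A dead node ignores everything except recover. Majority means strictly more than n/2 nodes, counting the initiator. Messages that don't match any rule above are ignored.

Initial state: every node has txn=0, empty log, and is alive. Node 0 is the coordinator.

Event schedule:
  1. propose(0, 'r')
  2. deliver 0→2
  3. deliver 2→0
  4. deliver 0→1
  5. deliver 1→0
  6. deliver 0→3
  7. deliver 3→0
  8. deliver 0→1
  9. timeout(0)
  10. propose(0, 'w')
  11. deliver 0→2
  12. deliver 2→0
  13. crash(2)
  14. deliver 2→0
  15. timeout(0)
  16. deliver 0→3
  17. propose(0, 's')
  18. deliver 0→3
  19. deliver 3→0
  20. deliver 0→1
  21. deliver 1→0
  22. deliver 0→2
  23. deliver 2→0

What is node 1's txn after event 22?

e1 propose(0,'r'): 0[coor,t=1,-]
e2 deliver 0→2: 2[part,t=1,-]
e3 deliver 2→0: ·
e4 deliver 0→1: 1[part,t=1,-]
e5 deliver 1→0: ·
e6 deliver 0→3: 3[part,t=1,-]
e7 deliver 3→0: 0[coor,t=1,r]
e8 deliver 0→1: 1[part,t=1,r]
e9 timeout(0): 0[coor,t=2,r]
e10 propose(0,'w'): 0[coor,t=3,r]
e11 deliver 0→2: 2[part,t=1,r]
e12 deliver 2→0: ·
e13 crash(2): 2[✗part,t=1,r]
e14 deliver 2→0: ·
e15 timeout(0): 0[coor,t=4,r]
e16 deliver 0→3: 3[part,t=1,r]
e17 propose(0,'s'): 0[coor,t=5,r]
e18 deliver 0→3: 3[part,t=2,r]
e19 deliver 3→0: ·
e20 deliver 0→1: 1[part,t=2,r]
e21 deliver 1→0: ·
e22 deliver 0→2: ·

2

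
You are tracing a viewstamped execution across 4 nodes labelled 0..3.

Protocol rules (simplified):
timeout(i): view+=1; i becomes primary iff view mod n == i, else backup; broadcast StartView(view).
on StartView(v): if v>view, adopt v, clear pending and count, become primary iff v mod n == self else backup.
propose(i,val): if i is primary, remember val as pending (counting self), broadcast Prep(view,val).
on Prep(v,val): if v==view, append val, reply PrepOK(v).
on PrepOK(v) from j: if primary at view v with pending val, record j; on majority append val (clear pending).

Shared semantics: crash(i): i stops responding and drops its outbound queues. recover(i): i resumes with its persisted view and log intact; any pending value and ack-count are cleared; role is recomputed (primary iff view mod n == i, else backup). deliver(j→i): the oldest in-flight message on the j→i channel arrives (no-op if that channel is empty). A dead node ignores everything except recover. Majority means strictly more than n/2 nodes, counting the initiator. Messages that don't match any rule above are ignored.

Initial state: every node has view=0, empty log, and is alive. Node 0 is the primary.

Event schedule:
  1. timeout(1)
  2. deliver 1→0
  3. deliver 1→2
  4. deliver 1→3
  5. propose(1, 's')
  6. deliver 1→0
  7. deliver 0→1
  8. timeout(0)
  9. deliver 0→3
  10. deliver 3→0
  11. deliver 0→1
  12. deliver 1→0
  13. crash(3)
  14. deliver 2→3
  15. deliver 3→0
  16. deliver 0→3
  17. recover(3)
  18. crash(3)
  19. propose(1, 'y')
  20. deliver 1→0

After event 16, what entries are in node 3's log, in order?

empty

e1 timeout(1): 1[prim,v=1,-]
e2 deliver 1→0: 0[back,v=1,-]
e3 deliver 1→2: 2[back,v=1,-]
e4 deliver 1→3: 3[back,v=1,-]
e5 propose(1,'s'): ·
e6 deliver 1→0: 0[back,v=1,s]
e7 deliver 0→1: ·
e8 timeout(0): 0[back,v=2,s]
e9 deliver 0→3: 3[back,v=2,-]
e10 deliver 3→0: ·
e11 deliver 0→1: 1[back,v=2,-]
e12 deliver 1→0: ·
e13 crash(3): 3[✗back,v=2,-]
e14 deliver 2→3: ·
e15 deliver 3→0: ·
e16 deliver 0→3: ·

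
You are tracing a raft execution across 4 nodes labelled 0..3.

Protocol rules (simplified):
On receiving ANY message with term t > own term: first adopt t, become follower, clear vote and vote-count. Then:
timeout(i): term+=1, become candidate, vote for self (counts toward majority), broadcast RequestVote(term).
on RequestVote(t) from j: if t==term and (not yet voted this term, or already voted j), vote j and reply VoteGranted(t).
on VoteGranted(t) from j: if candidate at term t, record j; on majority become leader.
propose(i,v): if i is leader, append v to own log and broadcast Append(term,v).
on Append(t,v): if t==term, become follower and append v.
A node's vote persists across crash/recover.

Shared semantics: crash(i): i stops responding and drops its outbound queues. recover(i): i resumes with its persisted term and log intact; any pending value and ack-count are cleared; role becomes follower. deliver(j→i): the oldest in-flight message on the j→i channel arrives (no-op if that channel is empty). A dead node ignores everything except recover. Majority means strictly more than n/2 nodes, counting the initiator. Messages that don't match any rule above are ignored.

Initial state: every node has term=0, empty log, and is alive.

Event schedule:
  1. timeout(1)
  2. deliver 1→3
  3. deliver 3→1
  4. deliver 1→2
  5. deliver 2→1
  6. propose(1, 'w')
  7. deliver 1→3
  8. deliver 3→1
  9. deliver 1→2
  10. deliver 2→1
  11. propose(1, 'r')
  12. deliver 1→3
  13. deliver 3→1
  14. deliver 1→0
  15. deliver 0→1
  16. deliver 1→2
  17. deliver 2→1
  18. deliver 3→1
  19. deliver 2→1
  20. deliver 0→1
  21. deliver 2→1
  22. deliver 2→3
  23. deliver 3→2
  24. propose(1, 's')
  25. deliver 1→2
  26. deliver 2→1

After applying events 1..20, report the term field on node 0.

[1] timeout(1) → N1(cand t1 [-])
[2] deliver 1→3 → N3(foll t1 [-])
[3] deliver 3→1 → ∅
[4] deliver 1→2 → N2(foll t1 [-])
[5] deliver 2→1 → N1(lead t1 [-])
[6] propose(1,'w') → N1(lead t1 [w])
[7] deliver 1→3 → N3(foll t1 [w])
[8] deliver 3→1 → ∅
[9] deliver 1→2 → N2(foll t1 [w])
[10] deliver 2→1 → ∅
[11] propose(1,'r') → N1(lead t1 [w,r])
[12] deliver 1→3 → N3(foll t1 [w,r])
[13] deliver 3→1 → ∅
[14] deliver 1→0 → N0(foll t1 [-])
[15] deliver 0→1 → ∅
[16] deliver 1→2 → N2(foll t1 [w,r])
[17] deliver 2→1 → ∅
[18] deliver 3→1 → ∅
[19] deliver 2→1 → ∅
[20] deliver 0→1 → ∅

1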